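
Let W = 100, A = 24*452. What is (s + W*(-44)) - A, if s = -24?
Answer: -15272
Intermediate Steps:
A = 10848
(s + W*(-44)) - A = (-24 + 100*(-44)) - 1*10848 = (-24 - 4400) - 10848 = -4424 - 10848 = -15272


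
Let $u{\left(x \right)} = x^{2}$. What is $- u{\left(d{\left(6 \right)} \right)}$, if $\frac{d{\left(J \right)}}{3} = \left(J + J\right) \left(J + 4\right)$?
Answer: $-129600$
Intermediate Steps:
$d{\left(J \right)} = 6 J \left(4 + J\right)$ ($d{\left(J \right)} = 3 \left(J + J\right) \left(J + 4\right) = 3 \cdot 2 J \left(4 + J\right) = 6 J \left(4 + J\right)$)
$- u{\left(d{\left(6 \right)} \right)} = - \left(6 \cdot 6 \left(4 + 6\right)\right)^{2} = - \left(6 \cdot 6 \cdot 10\right)^{2} = - 360^{2} = \left(-1\right) 129600 = -129600$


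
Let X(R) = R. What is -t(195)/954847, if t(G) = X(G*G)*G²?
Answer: -1445900625/954847 ≈ -1514.3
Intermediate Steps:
t(G) = G⁴ (t(G) = (G*G)*G² = G²*G² = G⁴)
-t(195)/954847 = -195⁴/954847 = -1445900625/954847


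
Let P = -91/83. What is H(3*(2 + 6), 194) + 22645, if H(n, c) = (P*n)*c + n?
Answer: 1457831/83 ≈ 17564.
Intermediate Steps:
P = -91/83 (P = -91*1/83 = -91/83 ≈ -1.0964)
H(n, c) = n - 91*c*n/83 (H(n, c) = (-91*n/83)*c + n = -91*c*n/83 + n = n - 91*c*n/83)
H(3*(2 + 6), 194) + 22645 = (3*(2 + 6))*(83 - 91*194)/83 + 22645 = (3*8)*(83 - 17654)/83 + 22645 = (1/83)*24*(-17571) + 22645 = -421704/83 + 22645 = 1457831/83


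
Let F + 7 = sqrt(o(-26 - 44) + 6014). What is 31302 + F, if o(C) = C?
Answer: 31295 + 2*sqrt(1486) ≈ 31372.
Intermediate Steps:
F = -7 + 2*sqrt(1486) (F = -7 + sqrt((-26 - 44) + 6014) = -7 + sqrt(-70 + 6014) = -7 + sqrt(5944) = -7 + 2*sqrt(1486) ≈ 70.097)
31302 + F = 31302 + (-7 + 2*sqrt(1486)) = 31295 + 2*sqrt(1486)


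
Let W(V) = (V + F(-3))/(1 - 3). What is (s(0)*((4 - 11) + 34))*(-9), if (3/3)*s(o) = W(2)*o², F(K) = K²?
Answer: 0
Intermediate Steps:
W(V) = -9/2 - V/2 (W(V) = (V + (-3)²)/(1 - 3) = (V + 9)/(-2) = (9 + V)*(-½) = -9/2 - V/2)
s(o) = -11*o²/2 (s(o) = (-9/2 - ½*2)*o² = (-9/2 - 1)*o² = -11*o²/2)
(s(0)*((4 - 11) + 34))*(-9) = ((-11/2*0²)*((4 - 11) + 34))*(-9) = ((-11/2*0)*(-7 + 34))*(-9) = (0*27)*(-9) = 0*(-9) = 0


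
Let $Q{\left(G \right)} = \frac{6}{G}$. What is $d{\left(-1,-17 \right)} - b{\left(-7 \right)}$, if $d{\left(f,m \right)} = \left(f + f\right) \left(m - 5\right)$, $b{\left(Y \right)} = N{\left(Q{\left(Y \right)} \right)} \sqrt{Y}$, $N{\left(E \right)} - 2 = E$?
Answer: $44 - \frac{8 i \sqrt{7}}{7} \approx 44.0 - 3.0237 i$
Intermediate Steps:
$N{\left(E \right)} = 2 + E$
$b{\left(Y \right)} = \sqrt{Y} \left(2 + \frac{6}{Y}\right)$ ($b{\left(Y \right)} = \left(2 + \frac{6}{Y}\right) \sqrt{Y} = \sqrt{Y} \left(2 + \frac{6}{Y}\right)$)
$d{\left(f,m \right)} = 2 f \left(-5 + m\right)$
$d{\left(-1,-17 \right)} - b{\left(-7 \right)} = 2 \left(-1\right) \left(-5 - 17\right) - \frac{2 \left(3 - 7\right)}{i \sqrt{7}} = 2 \left(-1\right) \left(-22\right) - 2 \left(- \frac{i \sqrt{7}}{7}\right) \left(-4\right) = 44 - \frac{8 i \sqrt{7}}{7}$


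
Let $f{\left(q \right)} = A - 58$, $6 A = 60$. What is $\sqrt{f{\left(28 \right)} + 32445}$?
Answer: $\sqrt{32397} \approx 179.99$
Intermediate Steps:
$A = 10$ ($A = \frac{1}{6} \cdot 60 = 10$)
$f{\left(q \right)} = -48$ ($f{\left(q \right)} = 10 - 58 = -48$)
$\sqrt{f{\left(28 \right)} + 32445} = \sqrt{-48 + 32445} = \sqrt{32397}$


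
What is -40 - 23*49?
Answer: -1167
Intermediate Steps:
-40 - 23*49 = -40 - 1127 = -1167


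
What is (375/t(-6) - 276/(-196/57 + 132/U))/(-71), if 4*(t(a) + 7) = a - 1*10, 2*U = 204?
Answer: -1081317/811459 ≈ -1.3326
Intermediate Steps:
U = 102 (U = (½)*204 = 102)
t(a) = -19/2 + a/4 (t(a) = -7 + (a - 1*10)/4 = -7 + (a - 10)/4 = -7 + (-10 + a)/4 = -7 + (-5/2 + a/4) = -19/2 + a/4)
(375/t(-6) - 276/(-196/57 + 132/U))/(-71) = (375/(-19/2 + (¼)*(-6)) - 276/(-196/57 + 132/102))/(-71) = (375/(-19/2 - 3/2) - 276/(-196*1/57 + 132*(1/102)))*(-1/71) = (375/(-11) - 276/(-196/57 + 22/17))*(-1/71) = (375*(-1/11) - 276/(-2078/969))*(-1/71) = (-375/11 - 276*(-969/2078))*(-1/71) = (-375/11 + 133722/1039)*(-1/71) = (1081317/11429)*(-1/71) = -1081317/811459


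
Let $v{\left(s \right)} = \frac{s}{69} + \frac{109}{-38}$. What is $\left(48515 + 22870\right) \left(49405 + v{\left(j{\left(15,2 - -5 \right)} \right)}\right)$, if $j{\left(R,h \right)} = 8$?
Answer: $\frac{3082230429935}{874} \approx 3.5266 \cdot 10^{9}$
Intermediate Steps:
$v{\left(s \right)} = - \frac{109}{38} + \frac{s}{69}$ ($v{\left(s \right)} = s \frac{1}{69} + 109 \left(- \frac{1}{38}\right) = \frac{s}{69} - \frac{109}{38} = - \frac{109}{38} + \frac{s}{69}$)
$\left(48515 + 22870\right) \left(49405 + v{\left(j{\left(15,2 - -5 \right)} \right)}\right) = \left(48515 + 22870\right) \left(49405 + \left(- \frac{109}{38} + \frac{1}{69} \cdot 8\right)\right) = 71385 \left(49405 + \left(- \frac{109}{38} + \frac{8}{69}\right)\right) = 71385 \left(49405 - \frac{7217}{2622}\right) = 71385 \cdot \frac{129532693}{2622} = \frac{3082230429935}{874}$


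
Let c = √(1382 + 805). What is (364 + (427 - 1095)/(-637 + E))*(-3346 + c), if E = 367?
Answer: -165540004/135 + 49474*√3/5 ≈ -1.2091e+6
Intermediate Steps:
c = 27*√3 (c = √2187 = 27*√3 ≈ 46.765)
(364 + (427 - 1095)/(-637 + E))*(-3346 + c) = (364 + (427 - 1095)/(-637 + 367))*(-3346 + 27*√3) = (364 - 668/(-270))*(-3346 + 27*√3) = (364 - 668*(-1/270))*(-3346 + 27*√3) = (364 + 334/135)*(-3346 + 27*√3) = 49474*(-3346 + 27*√3)/135 = -165540004/135 + 49474*√3/5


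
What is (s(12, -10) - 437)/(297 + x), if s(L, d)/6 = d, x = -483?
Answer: 497/186 ≈ 2.6720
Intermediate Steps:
s(L, d) = 6*d
(s(12, -10) - 437)/(297 + x) = (6*(-10) - 437)/(297 - 483) = (-60 - 437)/(-186) = -497*(-1/186) = 497/186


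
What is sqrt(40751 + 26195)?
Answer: sqrt(66946) ≈ 258.74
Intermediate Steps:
sqrt(40751 + 26195) = sqrt(66946)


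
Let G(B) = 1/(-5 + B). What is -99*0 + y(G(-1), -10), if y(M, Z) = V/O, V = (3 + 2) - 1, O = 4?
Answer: 1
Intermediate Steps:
V = 4 (V = 5 - 1 = 4)
y(M, Z) = 1 (y(M, Z) = 4/4 = 4*(1/4) = 1)
-99*0 + y(G(-1), -10) = -99*0 + 1 = 0 + 1 = 1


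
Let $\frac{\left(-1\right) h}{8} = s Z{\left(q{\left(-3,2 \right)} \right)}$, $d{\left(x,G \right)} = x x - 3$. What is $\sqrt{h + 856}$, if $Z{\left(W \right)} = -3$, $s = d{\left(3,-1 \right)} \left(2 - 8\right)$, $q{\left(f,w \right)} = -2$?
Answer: $2 i \sqrt{2} \approx 2.8284 i$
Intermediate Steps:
$d{\left(x,G \right)} = -3 + x^{2}$ ($d{\left(x,G \right)} = x^{2} - 3 = -3 + x^{2}$)
$s = -36$ ($s = \left(-3 + 3^{2}\right) \left(2 - 8\right) = \left(-3 + 9\right) \left(-6\right) = 6 \left(-6\right) = -36$)
$h = -864$ ($h = - 8 \left(\left(-36\right) \left(-3\right)\right) = \left(-8\right) 108 = -864$)
$\sqrt{h + 856} = \sqrt{-864 + 856} = \sqrt{-8} = 2 i \sqrt{2}$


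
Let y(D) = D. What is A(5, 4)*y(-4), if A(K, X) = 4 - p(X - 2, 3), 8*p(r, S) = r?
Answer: -15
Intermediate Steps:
p(r, S) = r/8
A(K, X) = 17/4 - X/8 (A(K, X) = 4 - (X - 2)/8 = 4 - (-2 + X)/8 = 4 - (-¼ + X/8) = 4 + (¼ - X/8) = 17/4 - X/8)
A(5, 4)*y(-4) = (17/4 - ⅛*4)*(-4) = (17/4 - ½)*(-4) = (15/4)*(-4) = -15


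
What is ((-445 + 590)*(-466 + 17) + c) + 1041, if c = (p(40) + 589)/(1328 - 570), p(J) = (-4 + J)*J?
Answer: -48558483/758 ≈ -64061.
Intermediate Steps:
p(J) = J*(-4 + J)
c = 2029/758 (c = (40*(-4 + 40) + 589)/(1328 - 570) = (40*36 + 589)/758 = (1440 + 589)*(1/758) = 2029*(1/758) = 2029/758 ≈ 2.6768)
((-445 + 590)*(-466 + 17) + c) + 1041 = ((-445 + 590)*(-466 + 17) + 2029/758) + 1041 = (145*(-449) + 2029/758) + 1041 = (-65105 + 2029/758) + 1041 = -49347561/758 + 1041 = -48558483/758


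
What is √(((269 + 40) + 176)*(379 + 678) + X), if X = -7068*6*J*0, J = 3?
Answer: √512645 ≈ 715.99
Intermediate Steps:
X = 0 (X = -7068*6*3*0 = -127224*0 = -7068*0 = 0)
√(((269 + 40) + 176)*(379 + 678) + X) = √(((269 + 40) + 176)*(379 + 678) + 0) = √((309 + 176)*1057 + 0) = √(485*1057 + 0) = √(512645 + 0) = √512645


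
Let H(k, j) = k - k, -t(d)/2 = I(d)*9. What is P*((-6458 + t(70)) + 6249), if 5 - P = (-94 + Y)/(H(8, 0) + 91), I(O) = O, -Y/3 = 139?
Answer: -15594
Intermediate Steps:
Y = -417 (Y = -3*139 = -417)
t(d) = -18*d (t(d) = -2*d*9 = -18*d)
H(k, j) = 0
P = 138/13 (P = 5 - (-94 - 417)/(0 + 91) = 5 - (-511)/91 = 5 - 1*(-73/13) = 5 + 73/13 = 138/13 ≈ 10.615)
P*((-6458 + t(70)) + 6249) = 138*((-6458 - 18*70) + 6249)/13 = 138*((-6458 - 1260) + 6249)/13 = 138*(-7718 + 6249)/13 = (138/13)*(-1469) = -15594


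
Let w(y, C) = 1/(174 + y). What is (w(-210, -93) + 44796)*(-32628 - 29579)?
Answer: -100318429585/36 ≈ -2.7866e+9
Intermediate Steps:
(w(-210, -93) + 44796)*(-32628 - 29579) = (1/(174 - 210) + 44796)*(-32628 - 29579) = (1/(-36) + 44796)*(-62207) = (-1/36 + 44796)*(-62207) = (1612655/36)*(-62207) = -100318429585/36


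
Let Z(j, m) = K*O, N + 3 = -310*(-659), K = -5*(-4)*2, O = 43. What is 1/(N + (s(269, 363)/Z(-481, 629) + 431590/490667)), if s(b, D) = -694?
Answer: 421973620/86203925814891 ≈ 4.8951e-6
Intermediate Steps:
K = 40 (K = 20*2 = 40)
N = 204287 (N = -3 - 310*(-659) = -3 + 204290 = 204287)
Z(j, m) = 1720 (Z(j, m) = 40*43 = 1720)
1/(N + (s(269, 363)/Z(-481, 629) + 431590/490667)) = 1/(204287 + (-694/1720 + 431590/490667)) = 1/(204287 + (-694*1/1720 + 431590*(1/490667))) = 1/(204287 + (-347/860 + 431590/490667)) = 1/(204287 + 200905951/421973620) = 1/(86203925814891/421973620) = 421973620/86203925814891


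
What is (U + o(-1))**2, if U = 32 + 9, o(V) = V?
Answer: 1600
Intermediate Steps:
U = 41
(U + o(-1))**2 = (41 - 1)**2 = 40**2 = 1600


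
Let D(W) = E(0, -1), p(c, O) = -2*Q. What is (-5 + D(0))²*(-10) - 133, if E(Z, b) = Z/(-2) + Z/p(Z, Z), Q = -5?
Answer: -383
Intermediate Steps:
p(c, O) = 10 (p(c, O) = -2*(-5) = 10)
E(Z, b) = -2*Z/5 (E(Z, b) = Z/(-2) + Z/10 = Z*(-½) + Z*(⅒) = -Z/2 + Z/10 = -2*Z/5)
D(W) = 0 (D(W) = -⅖*0 = 0)
(-5 + D(0))²*(-10) - 133 = (-5 + 0)²*(-10) - 133 = (-5)²*(-10) - 133 = 25*(-10) - 133 = -250 - 133 = -383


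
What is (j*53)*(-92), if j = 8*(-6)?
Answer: 234048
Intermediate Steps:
j = -48
(j*53)*(-92) = -48*53*(-92) = -2544*(-92) = 234048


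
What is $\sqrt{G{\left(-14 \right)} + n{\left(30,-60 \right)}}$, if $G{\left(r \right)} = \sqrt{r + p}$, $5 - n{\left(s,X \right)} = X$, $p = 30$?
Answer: $\sqrt{69} \approx 8.3066$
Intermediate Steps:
$n{\left(s,X \right)} = 5 - X$
$G{\left(r \right)} = \sqrt{30 + r}$ ($G{\left(r \right)} = \sqrt{r + 30} = \sqrt{30 + r}$)
$\sqrt{G{\left(-14 \right)} + n{\left(30,-60 \right)}} = \sqrt{\sqrt{30 - 14} + \left(5 - -60\right)} = \sqrt{\sqrt{16} + \left(5 + 60\right)} = \sqrt{4 + 65} = \sqrt{69}$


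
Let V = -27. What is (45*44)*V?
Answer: -53460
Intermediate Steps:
(45*44)*V = (45*44)*(-27) = 1980*(-27) = -53460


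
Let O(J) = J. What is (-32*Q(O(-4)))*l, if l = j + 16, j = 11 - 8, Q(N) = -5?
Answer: 3040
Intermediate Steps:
j = 3
l = 19 (l = 3 + 16 = 19)
(-32*Q(O(-4)))*l = -32*(-5)*19 = 160*19 = 3040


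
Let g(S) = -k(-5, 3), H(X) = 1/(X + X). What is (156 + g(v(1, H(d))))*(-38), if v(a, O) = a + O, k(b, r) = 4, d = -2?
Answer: -5776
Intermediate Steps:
H(X) = 1/(2*X)
v(a, O) = O + a
g(S) = -4 (g(S) = -1*4 = -4)
(156 + g(v(1, H(d))))*(-38) = (156 - 4)*(-38) = 152*(-38) = -5776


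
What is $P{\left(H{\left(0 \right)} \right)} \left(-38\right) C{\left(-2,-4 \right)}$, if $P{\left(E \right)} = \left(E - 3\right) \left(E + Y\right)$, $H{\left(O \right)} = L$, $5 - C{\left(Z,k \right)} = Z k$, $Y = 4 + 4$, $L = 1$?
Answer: $-2052$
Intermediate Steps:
$Y = 8$
$C{\left(Z,k \right)} = 5 - Z k$
$H{\left(O \right)} = 1$
$P{\left(E \right)} = \left(-3 + E\right) \left(8 + E\right)$ ($P{\left(E \right)} = \left(E - 3\right) \left(E + 8\right) = \left(-3 + E\right) \left(8 + E\right)$)
$P{\left(H{\left(0 \right)} \right)} \left(-38\right) C{\left(-2,-4 \right)} = \left(-24 + 1^{2} + 5 \cdot 1\right) \left(-38\right) \left(5 - \left(-2\right) \left(-4\right)\right) = \left(-24 + 1 + 5\right) \left(-38\right) \left(5 - 8\right) = \left(-18\right) \left(-38\right) \left(-3\right) = 684 \left(-3\right) = -2052$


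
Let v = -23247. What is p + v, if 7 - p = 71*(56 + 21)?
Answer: -28707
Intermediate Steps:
p = -5460 (p = 7 - 71*(56 + 21) = 7 - 71*77 = 7 - 1*5467 = 7 - 5467 = -5460)
p + v = -5460 - 23247 = -28707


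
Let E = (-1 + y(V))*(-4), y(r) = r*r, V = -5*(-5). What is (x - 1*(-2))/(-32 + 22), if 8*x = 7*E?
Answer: 1091/5 ≈ 218.20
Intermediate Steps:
V = 25
y(r) = r²
E = -2496 (E = (-1 + 25²)*(-4) = (-1 + 625)*(-4) = 624*(-4) = -2496)
x = -2184 (x = (7*(-2496))/8 = (⅛)*(-17472) = -2184)
(x - 1*(-2))/(-32 + 22) = (-2184 - 1*(-2))/(-32 + 22) = (-2184 + 2)/(-10) = -2182*(-⅒) = 1091/5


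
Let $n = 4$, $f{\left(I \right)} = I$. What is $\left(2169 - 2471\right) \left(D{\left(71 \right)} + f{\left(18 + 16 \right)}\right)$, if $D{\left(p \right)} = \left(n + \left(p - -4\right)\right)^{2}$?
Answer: $-1895050$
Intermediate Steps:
$D{\left(p \right)} = \left(8 + p\right)^{2}$ ($D{\left(p \right)} = \left(4 + \left(p - -4\right)\right)^{2} = \left(4 + \left(p + 4\right)\right)^{2} = \left(4 + \left(4 + p\right)\right)^{2} = \left(8 + p\right)^{2}$)
$\left(2169 - 2471\right) \left(D{\left(71 \right)} + f{\left(18 + 16 \right)}\right) = \left(2169 - 2471\right) \left(\left(8 + 71\right)^{2} + \left(18 + 16\right)\right) = - 302 \left(79^{2} + 34\right) = - 302 \left(6241 + 34\right) = \left(-302\right) 6275 = -1895050$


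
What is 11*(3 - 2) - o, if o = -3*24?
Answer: 83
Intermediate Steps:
o = -72
11*(3 - 2) - o = 11*(3 - 2) - 1*(-72) = 11*1 + 72 = 11 + 72 = 83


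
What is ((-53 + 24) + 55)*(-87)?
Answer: -2262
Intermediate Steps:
((-53 + 24) + 55)*(-87) = (-29 + 55)*(-87) = 26*(-87) = -2262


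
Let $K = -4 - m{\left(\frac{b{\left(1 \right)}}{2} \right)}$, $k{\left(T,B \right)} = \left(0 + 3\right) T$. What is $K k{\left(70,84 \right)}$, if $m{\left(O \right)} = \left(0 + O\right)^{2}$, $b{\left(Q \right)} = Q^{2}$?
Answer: $- \frac{1785}{2} \approx -892.5$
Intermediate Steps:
$k{\left(T,B \right)} = 3 T$
$m{\left(O \right)} = O^{2}$
$K = - \frac{17}{4}$ ($K = -4 - \left(\frac{1^{2}}{2}\right)^{2} = -4 - \left(1 \cdot \frac{1}{2}\right)^{2} = -4 - \left(\frac{1}{2}\right)^{2} = -4 - \frac{1}{4} = - \frac{17}{4} \approx -4.25$)
$K k{\left(70,84 \right)} = - \frac{17 \cdot 3 \cdot 70}{4} = \left(- \frac{17}{4}\right) 210 = - \frac{1785}{2}$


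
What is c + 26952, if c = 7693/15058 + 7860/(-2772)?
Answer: 93741696989/3478398 ≈ 26950.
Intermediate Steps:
c = -8085907/3478398 (c = 7693*(1/15058) + 7860*(-1/2772) = 7693/15058 - 655/231 = -8085907/3478398 ≈ -2.3246)
c + 26952 = -8085907/3478398 + 26952 = 93741696989/3478398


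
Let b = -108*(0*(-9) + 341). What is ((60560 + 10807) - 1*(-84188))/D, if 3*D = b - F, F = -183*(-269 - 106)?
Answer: -155555/35151 ≈ -4.4253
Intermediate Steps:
b = -36828 (b = -108*(0 + 341) = -108*341 = -36828)
F = 68625 (F = -183*(-375) = 68625)
D = -35151 (D = (-36828 - 1*68625)/3 = (-36828 - 68625)/3 = (1/3)*(-105453) = -35151)
((60560 + 10807) - 1*(-84188))/D = ((60560 + 10807) - 1*(-84188))/(-35151) = (71367 + 84188)*(-1/35151) = 155555*(-1/35151) = -155555/35151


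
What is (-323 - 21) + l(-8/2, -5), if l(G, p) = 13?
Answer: -331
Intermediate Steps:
(-323 - 21) + l(-8/2, -5) = (-323 - 21) + 13 = -344 + 13 = -331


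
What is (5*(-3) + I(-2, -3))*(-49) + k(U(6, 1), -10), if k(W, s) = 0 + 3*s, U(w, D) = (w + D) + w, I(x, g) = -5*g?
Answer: -30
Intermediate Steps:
U(w, D) = D + 2*w (U(w, D) = (D + w) + w = D + 2*w)
k(W, s) = 3*s
(5*(-3) + I(-2, -3))*(-49) + k(U(6, 1), -10) = (5*(-3) - 5*(-3))*(-49) + 3*(-10) = (-15 + 15)*(-49) - 30 = 0*(-49) - 30 = 0 - 30 = -30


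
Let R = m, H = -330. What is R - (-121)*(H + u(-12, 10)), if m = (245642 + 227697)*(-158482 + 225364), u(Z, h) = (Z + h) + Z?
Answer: 31657817374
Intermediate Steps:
u(Z, h) = h + 2*Z
m = 31657858998 (m = 473339*66882 = 31657858998)
R = 31657858998
R - (-121)*(H + u(-12, 10)) = 31657858998 - (-121)*(-330 + (10 + 2*(-12))) = 31657858998 - (-121)*(-330 + (10 - 24)) = 31657858998 - (-121)*(-330 - 14) = 31657858998 - (-121)*(-344) = 31657858998 - 1*41624 = 31657858998 - 41624 = 31657817374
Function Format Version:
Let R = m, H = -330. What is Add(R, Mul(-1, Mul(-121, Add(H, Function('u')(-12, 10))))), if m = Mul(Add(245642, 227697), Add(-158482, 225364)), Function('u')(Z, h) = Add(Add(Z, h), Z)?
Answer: 31657817374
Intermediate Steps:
Function('u')(Z, h) = Add(h, Mul(2, Z))
m = 31657858998 (m = Mul(473339, 66882) = 31657858998)
R = 31657858998
Add(R, Mul(-1, Mul(-121, Add(H, Function('u')(-12, 10))))) = Add(31657858998, Mul(-1, Mul(-121, Add(-330, Add(10, Mul(2, -12)))))) = Add(31657858998, Mul(-1, Mul(-121, Add(-330, Add(10, -24))))) = Add(31657858998, Mul(-1, Mul(-121, Add(-330, -14)))) = Add(31657858998, Mul(-1, Mul(-121, -344))) = Add(31657858998, Mul(-1, 41624)) = Add(31657858998, -41624) = 31657817374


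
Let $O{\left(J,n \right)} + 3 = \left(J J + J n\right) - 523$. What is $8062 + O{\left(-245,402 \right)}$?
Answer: $-30929$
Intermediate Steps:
$O{\left(J,n \right)} = -526 + J^{2} + J n$ ($O{\left(J,n \right)} = -3 - \left(523 - J J - J n\right) = -3 - \left(523 - J^{2} - J n\right) = -3 + \left(-523 + J^{2} + J n\right) = -526 + J^{2} + J n$)
$8062 + O{\left(-245,402 \right)} = 8062 - \left(99016 - 60025\right) = 8062 - 38991 = -30929$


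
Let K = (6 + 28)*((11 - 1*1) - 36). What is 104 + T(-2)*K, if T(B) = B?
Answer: 1872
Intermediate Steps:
K = -884 (K = 34*((11 - 1) - 36) = 34*(10 - 36) = 34*(-26) = -884)
104 + T(-2)*K = 104 - 2*(-884) = 104 + 1768 = 1872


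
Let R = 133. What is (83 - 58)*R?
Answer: 3325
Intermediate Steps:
(83 - 58)*R = (83 - 58)*133 = 25*133 = 3325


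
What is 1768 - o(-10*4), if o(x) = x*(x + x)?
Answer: -1432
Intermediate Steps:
o(x) = 2*x² (o(x) = x*(2*x) = 2*x²)
1768 - o(-10*4) = 1768 - 2*(-10*4)² = 1768 - 2*(-40)² = 1768 - 2*1600 = 1768 - 1*3200 = 1768 - 3200 = -1432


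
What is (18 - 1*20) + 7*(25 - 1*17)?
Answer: 54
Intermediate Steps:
(18 - 1*20) + 7*(25 - 1*17) = (18 - 20) + 7*(25 - 17) = -2 + 7*8 = -2 + 56 = 54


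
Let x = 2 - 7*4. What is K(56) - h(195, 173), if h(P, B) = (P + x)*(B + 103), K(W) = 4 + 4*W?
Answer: -46416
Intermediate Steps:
x = -26 (x = 2 - 28 = -26)
h(P, B) = (-26 + P)*(103 + B) (h(P, B) = (P - 26)*(B + 103) = (-26 + P)*(103 + B))
K(56) - h(195, 173) = (4 + 4*56) - (-2678 - 26*173 + 103*195 + 173*195) = (4 + 224) - (-2678 - 4498 + 20085 + 33735) = 228 - 1*46644 = 228 - 46644 = -46416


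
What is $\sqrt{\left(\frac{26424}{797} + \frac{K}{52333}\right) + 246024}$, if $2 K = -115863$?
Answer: $\frac{\sqrt{1712229362172535424442}}{83418802} \approx 496.04$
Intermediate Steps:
$K = - \frac{115863}{2}$ ($K = \frac{1}{2} \left(-115863\right) = - \frac{115863}{2} \approx -57932.0$)
$\sqrt{\left(\frac{26424}{797} + \frac{K}{52333}\right) + 246024} = \sqrt{\left(\frac{26424}{797} - \frac{115863}{2 \cdot 52333}\right) + 246024} = \sqrt{\left(26424 \cdot \frac{1}{797} - \frac{115863}{104666}\right) + 246024} = \sqrt{\left(\frac{26424}{797} - \frac{115863}{104666}\right) + 246024} = \sqrt{\frac{2673351573}{83418802} + 246024} = \sqrt{\frac{20525700694821}{83418802}} = \frac{\sqrt{1712229362172535424442}}{83418802}$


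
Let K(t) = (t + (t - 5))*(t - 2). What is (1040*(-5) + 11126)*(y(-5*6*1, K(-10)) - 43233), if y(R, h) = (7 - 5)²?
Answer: -256175054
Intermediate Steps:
K(t) = (-5 + 2*t)*(-2 + t) (K(t) = (t + (-5 + t))*(-2 + t) = (-5 + 2*t)*(-2 + t))
y(R, h) = 4 (y(R, h) = 2² = 4)
(1040*(-5) + 11126)*(y(-5*6*1, K(-10)) - 43233) = (1040*(-5) + 11126)*(4 - 43233) = (-5200 + 11126)*(-43229) = 5926*(-43229) = -256175054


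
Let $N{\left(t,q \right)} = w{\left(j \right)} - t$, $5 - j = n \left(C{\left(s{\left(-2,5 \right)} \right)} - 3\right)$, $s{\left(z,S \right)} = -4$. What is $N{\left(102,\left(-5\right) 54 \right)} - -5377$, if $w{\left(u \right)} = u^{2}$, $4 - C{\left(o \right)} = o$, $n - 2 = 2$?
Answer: $5500$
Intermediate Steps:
$n = 4$ ($n = 2 + 2 = 4$)
$C{\left(o \right)} = 4 - o$
$j = -15$ ($j = 5 - 4 \left(\left(4 - -4\right) - 3\right) = 5 - 4 \left(\left(4 + 4\right) - 3\right) = 5 - 4 \left(8 - 3\right) = 5 - 4 \cdot 5 = 5 - 20 = -15$)
$N{\left(t,q \right)} = 225 - t$ ($N{\left(t,q \right)} = \left(-15\right)^{2} - t = 225 - t$)
$N{\left(102,\left(-5\right) 54 \right)} - -5377 = \left(225 - 102\right) - -5377 = \left(225 - 102\right) + \left(-111 + 5488\right) = 123 + 5377 = 5500$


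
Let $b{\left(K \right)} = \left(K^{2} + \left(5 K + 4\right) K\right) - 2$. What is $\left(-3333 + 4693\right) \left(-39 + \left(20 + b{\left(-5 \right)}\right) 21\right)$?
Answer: $4173840$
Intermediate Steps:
$b{\left(K \right)} = -2 + K^{2} + K \left(4 + 5 K\right)$ ($b{\left(K \right)} = \left(K^{2} + \left(4 + 5 K\right) K\right) - 2 = \left(K^{2} + K \left(4 + 5 K\right)\right) - 2 = -2 + K^{2} + K \left(4 + 5 K\right)$)
$\left(-3333 + 4693\right) \left(-39 + \left(20 + b{\left(-5 \right)}\right) 21\right) = \left(-3333 + 4693\right) \left(-39 + \left(20 + \left(-2 + 4 \left(-5\right) + 6 \left(-5\right)^{2}\right)\right) 21\right) = 1360 \left(-39 + \left(20 - -128\right) 21\right) = 1360 \left(-39 + \left(20 + 128\right) 21\right) = 1360 \left(-39 + 148 \cdot 21\right) = 1360 \left(-39 + 3108\right) = 1360 \cdot 3069 = 4173840$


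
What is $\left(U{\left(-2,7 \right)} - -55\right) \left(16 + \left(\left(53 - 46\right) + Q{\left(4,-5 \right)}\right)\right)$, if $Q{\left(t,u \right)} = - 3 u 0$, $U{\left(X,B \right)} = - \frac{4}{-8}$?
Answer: $\frac{2553}{2} \approx 1276.5$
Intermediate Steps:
$U{\left(X,B \right)} = \frac{1}{2}$ ($U{\left(X,B \right)} = \left(-4\right) \left(- \frac{1}{8}\right) = \frac{1}{2}$)
$Q{\left(t,u \right)} = 0$
$\left(U{\left(-2,7 \right)} - -55\right) \left(16 + \left(\left(53 - 46\right) + Q{\left(4,-5 \right)}\right)\right) = \left(\frac{1}{2} - -55\right) \left(16 + \left(\left(53 - 46\right) + 0\right)\right) = \left(\frac{1}{2} + 55\right) \left(16 + \left(7 + 0\right)\right) = \frac{111 \left(16 + 7\right)}{2} = \frac{111}{2} \cdot 23 = \frac{2553}{2}$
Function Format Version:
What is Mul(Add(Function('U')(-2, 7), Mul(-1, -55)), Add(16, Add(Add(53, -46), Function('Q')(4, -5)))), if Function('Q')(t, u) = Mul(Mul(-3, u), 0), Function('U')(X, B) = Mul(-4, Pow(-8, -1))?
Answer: Rational(2553, 2) ≈ 1276.5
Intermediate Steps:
Function('U')(X, B) = Rational(1, 2) (Function('U')(X, B) = Mul(-4, Rational(-1, 8)) = Rational(1, 2))
Function('Q')(t, u) = 0
Mul(Add(Function('U')(-2, 7), Mul(-1, -55)), Add(16, Add(Add(53, -46), Function('Q')(4, -5)))) = Mul(Add(Rational(1, 2), Mul(-1, -55)), Add(16, Add(Add(53, -46), 0))) = Mul(Add(Rational(1, 2), 55), Add(16, Add(7, 0))) = Mul(Rational(111, 2), Add(16, 7)) = Mul(Rational(111, 2), 23) = Rational(2553, 2)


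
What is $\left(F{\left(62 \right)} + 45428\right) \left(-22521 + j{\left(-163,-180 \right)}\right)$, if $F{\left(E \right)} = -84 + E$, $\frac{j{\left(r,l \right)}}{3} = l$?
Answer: $-1047107766$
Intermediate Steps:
$j{\left(r,l \right)} = 3 l$
$\left(F{\left(62 \right)} + 45428\right) \left(-22521 + j{\left(-163,-180 \right)}\right) = \left(\left(-84 + 62\right) + 45428\right) \left(-22521 + 3 \left(-180\right)\right) = \left(-22 + 45428\right) \left(-22521 - 540\right) = 45406 \left(-23061\right) = -1047107766$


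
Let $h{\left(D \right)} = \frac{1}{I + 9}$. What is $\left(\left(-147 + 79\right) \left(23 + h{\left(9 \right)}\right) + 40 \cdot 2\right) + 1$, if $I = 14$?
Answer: $- \frac{34177}{23} \approx -1486.0$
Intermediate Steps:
$h{\left(D \right)} = \frac{1}{23}$ ($h{\left(D \right)} = \frac{1}{14 + 9} = \frac{1}{23}$)
$\left(\left(-147 + 79\right) \left(23 + h{\left(9 \right)}\right) + 40 \cdot 2\right) + 1 = \left(\left(-147 + 79\right) \left(23 + \frac{1}{23}\right) + 40 \cdot 2\right) + 1 = \left(\left(-68\right) \frac{530}{23} + 80\right) + 1 = \left(- \frac{36040}{23} + 80\right) + 1 = - \frac{34200}{23} + 1 = - \frac{34177}{23}$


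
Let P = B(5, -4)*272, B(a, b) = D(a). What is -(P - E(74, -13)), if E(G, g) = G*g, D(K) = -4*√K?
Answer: -962 + 1088*√5 ≈ 1470.8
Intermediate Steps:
B(a, b) = -4*√a
P = -1088*√5 (P = -4*√5*272 = -1088*√5 ≈ -2432.8)
-(P - E(74, -13)) = -(-1088*√5 - 74*(-13)) = -(-1088*√5 - 1*(-962)) = -(-1088*√5 + 962) = -(962 - 1088*√5) = -962 + 1088*√5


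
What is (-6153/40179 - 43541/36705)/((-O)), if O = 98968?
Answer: 82303321/6081460694115 ≈ 1.3533e-5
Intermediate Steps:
(-6153/40179 - 43541/36705)/((-O)) = (-6153/40179 - 43541/36705)/((-1*98968)) = (-6153*1/40179 - 43541*1/36705)/(-98968) = (-2051/13393 - 43541/36705)*(-1/98968) = -658426568/491590065*(-1/98968) = 82303321/6081460694115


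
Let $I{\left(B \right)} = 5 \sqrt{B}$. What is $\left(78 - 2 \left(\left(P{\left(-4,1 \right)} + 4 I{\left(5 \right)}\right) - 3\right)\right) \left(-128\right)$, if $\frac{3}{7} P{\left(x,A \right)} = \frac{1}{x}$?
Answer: $- \frac{32704}{3} + 5120 \sqrt{5} \approx 547.33$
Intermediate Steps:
$P{\left(x,A \right)} = \frac{7}{3 x}$
$\left(78 - 2 \left(\left(P{\left(-4,1 \right)} + 4 I{\left(5 \right)}\right) - 3\right)\right) \left(-128\right) = \left(78 - 2 \left(\left(\frac{7}{3 \left(-4\right)} + 4 \cdot 5 \sqrt{5}\right) - 3\right)\right) \left(-128\right) = \left(78 - 2 \left(\left(\frac{7}{3} \left(- \frac{1}{4}\right) + 20 \sqrt{5}\right) - 3\right)\right) \left(-128\right) = \left(78 - 2 \left(\left(- \frac{7}{12} + 20 \sqrt{5}\right) - 3\right)\right) \left(-128\right) = \left(78 - 2 \left(- \frac{43}{12} + 20 \sqrt{5}\right)\right) \left(-128\right) = \left(78 + \left(\frac{43}{6} - 40 \sqrt{5}\right)\right) \left(-128\right) = \left(\frac{511}{6} - 40 \sqrt{5}\right) \left(-128\right) = - \frac{32704}{3} + 5120 \sqrt{5}$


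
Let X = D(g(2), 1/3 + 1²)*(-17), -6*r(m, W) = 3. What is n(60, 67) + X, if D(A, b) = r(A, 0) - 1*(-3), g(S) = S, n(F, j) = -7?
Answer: -99/2 ≈ -49.500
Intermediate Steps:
r(m, W) = -½ (r(m, W) = -⅙*3 = -½)
D(A, b) = 5/2 (D(A, b) = -½ - 1*(-3) = -½ + 3 = 5/2)
X = -85/2 (X = (5/2)*(-17) = -85/2 ≈ -42.500)
n(60, 67) + X = -7 - 85/2 = -99/2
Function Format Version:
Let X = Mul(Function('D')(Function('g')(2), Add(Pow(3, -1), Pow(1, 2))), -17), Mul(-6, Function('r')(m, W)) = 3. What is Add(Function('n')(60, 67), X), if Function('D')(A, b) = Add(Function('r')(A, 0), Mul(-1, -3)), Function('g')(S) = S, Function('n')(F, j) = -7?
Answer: Rational(-99, 2) ≈ -49.500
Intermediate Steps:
Function('r')(m, W) = Rational(-1, 2) (Function('r')(m, W) = Mul(Rational(-1, 6), 3) = Rational(-1, 2))
Function('D')(A, b) = Rational(5, 2) (Function('D')(A, b) = Add(Rational(-1, 2), Mul(-1, -3)) = Add(Rational(-1, 2), 3) = Rational(5, 2))
X = Rational(-85, 2) (X = Mul(Rational(5, 2), -17) = Rational(-85, 2) ≈ -42.500)
Add(Function('n')(60, 67), X) = Add(-7, Rational(-85, 2)) = Rational(-99, 2)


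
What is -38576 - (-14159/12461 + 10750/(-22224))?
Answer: -5341264483349/138466632 ≈ -38574.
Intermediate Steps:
-38576 - (-14159/12461 + 10750/(-22224)) = -38576 - (-14159*1/12461 + 10750*(-1/22224)) = -38576 - (-14159/12461 - 5375/11112) = -38576 - 1*(-224312683/138466632) = -38576 + 224312683/138466632 = -5341264483349/138466632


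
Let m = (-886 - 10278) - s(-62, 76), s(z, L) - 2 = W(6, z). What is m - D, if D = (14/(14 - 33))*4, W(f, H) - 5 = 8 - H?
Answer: -213523/19 ≈ -11238.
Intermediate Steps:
W(f, H) = 13 - H (W(f, H) = 5 + (8 - H) = 13 - H)
s(z, L) = 15 - z (s(z, L) = 2 + (13 - z) = 15 - z)
D = -56/19 (D = (14/(-19))*4 = -1/19*14*4 = -14/19*4 = -56/19 ≈ -2.9474)
m = -11241 (m = (-886 - 10278) - (15 - 1*(-62)) = -11164 - (15 + 62) = -11164 - 1*77 = -11164 - 77 = -11241)
m - D = -11241 - 1*(-56/19) = -11241 + 56/19 = -213523/19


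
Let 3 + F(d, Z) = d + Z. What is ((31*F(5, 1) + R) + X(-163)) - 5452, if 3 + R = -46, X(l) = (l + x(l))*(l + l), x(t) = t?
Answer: 100868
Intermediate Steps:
F(d, Z) = -3 + Z + d (F(d, Z) = -3 + (d + Z) = -3 + (Z + d) = -3 + Z + d)
X(l) = 4*l² (X(l) = (l + l)*(l + l) = (2*l)*(2*l) = 4*l²)
R = -49 (R = -3 - 46 = -49)
((31*F(5, 1) + R) + X(-163)) - 5452 = ((31*(-3 + 1 + 5) - 49) + 4*(-163)²) - 5452 = ((31*3 - 49) + 4*26569) - 5452 = ((93 - 49) + 106276) - 5452 = (44 + 106276) - 5452 = 106320 - 5452 = 100868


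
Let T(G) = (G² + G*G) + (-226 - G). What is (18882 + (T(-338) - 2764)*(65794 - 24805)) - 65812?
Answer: 9256744874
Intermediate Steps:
T(G) = -226 - G + 2*G² (T(G) = (G² + G²) + (-226 - G) = 2*G² + (-226 - G) = -226 - G + 2*G²)
(18882 + (T(-338) - 2764)*(65794 - 24805)) - 65812 = (18882 + ((-226 - 1*(-338) + 2*(-338)²) - 2764)*(65794 - 24805)) - 65812 = (18882 + ((-226 + 338 + 2*114244) - 2764)*40989) - 65812 = (18882 + ((-226 + 338 + 228488) - 2764)*40989) - 65812 = (18882 + (228600 - 2764)*40989) - 65812 = (18882 + 225836*40989) - 65812 = (18882 + 9256791804) - 65812 = 9256810686 - 65812 = 9256744874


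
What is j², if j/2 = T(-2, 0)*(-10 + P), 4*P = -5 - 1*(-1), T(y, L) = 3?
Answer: 4356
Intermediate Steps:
P = -1 (P = (-5 - 1*(-1))/4 = (-5 + 1)/4 = (¼)*(-4) = -1)
j = -66 (j = 2*(3*(-10 - 1)) = 2*(3*(-11)) = 2*(-33) = -66)
j² = (-66)² = 4356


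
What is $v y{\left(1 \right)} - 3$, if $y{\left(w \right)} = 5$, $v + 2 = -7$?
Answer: $-48$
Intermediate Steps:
$v = -9$ ($v = -2 - 7 = -9$)
$v y{\left(1 \right)} - 3 = \left(-9\right) 5 - 3 = -45 - 3 = -48$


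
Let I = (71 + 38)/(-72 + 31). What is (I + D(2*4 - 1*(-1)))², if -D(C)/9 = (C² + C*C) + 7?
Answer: 3902500900/1681 ≈ 2.3215e+6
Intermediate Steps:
D(C) = -63 - 18*C² (D(C) = -9*((C² + C*C) + 7) = -9*((C² + C²) + 7) = -9*(2*C² + 7) = -9*(7 + 2*C²) = -63 - 18*C²)
I = -109/41 (I = 109/(-41) = 109*(-1/41) = -109/41 ≈ -2.6585)
(I + D(2*4 - 1*(-1)))² = (-109/41 + (-63 - 18*(2*4 - 1*(-1))²))² = (-109/41 + (-63 - 18*(8 + 1)²))² = (-109/41 + (-63 - 18*9²))² = (-109/41 + (-63 - 18*81))² = (-109/41 + (-63 - 1458))² = (-109/41 - 1521)² = (-62470/41)² = 3902500900/1681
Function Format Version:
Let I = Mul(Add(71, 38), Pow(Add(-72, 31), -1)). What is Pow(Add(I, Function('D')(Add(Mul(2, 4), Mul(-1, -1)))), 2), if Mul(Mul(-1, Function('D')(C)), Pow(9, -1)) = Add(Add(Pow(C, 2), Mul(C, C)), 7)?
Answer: Rational(3902500900, 1681) ≈ 2.3215e+6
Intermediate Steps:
Function('D')(C) = Add(-63, Mul(-18, Pow(C, 2))) (Function('D')(C) = Mul(-9, Add(Add(Pow(C, 2), Mul(C, C)), 7)) = Mul(-9, Add(Add(Pow(C, 2), Pow(C, 2)), 7)) = Mul(-9, Add(Mul(2, Pow(C, 2)), 7)) = Mul(-9, Add(7, Mul(2, Pow(C, 2)))) = Add(-63, Mul(-18, Pow(C, 2))))
I = Rational(-109, 41) (I = Mul(109, Pow(-41, -1)) = Mul(109, Rational(-1, 41)) = Rational(-109, 41) ≈ -2.6585)
Pow(Add(I, Function('D')(Add(Mul(2, 4), Mul(-1, -1)))), 2) = Pow(Add(Rational(-109, 41), Add(-63, Mul(-18, Pow(Add(Mul(2, 4), Mul(-1, -1)), 2)))), 2) = Pow(Add(Rational(-109, 41), Add(-63, Mul(-18, Pow(Add(8, 1), 2)))), 2) = Pow(Add(Rational(-109, 41), Add(-63, Mul(-18, Pow(9, 2)))), 2) = Pow(Add(Rational(-109, 41), Add(-63, Mul(-18, 81))), 2) = Pow(Add(Rational(-109, 41), Add(-63, -1458)), 2) = Pow(Add(Rational(-109, 41), -1521), 2) = Pow(Rational(-62470, 41), 2) = Rational(3902500900, 1681)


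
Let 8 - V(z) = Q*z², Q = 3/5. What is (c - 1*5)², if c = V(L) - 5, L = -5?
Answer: 289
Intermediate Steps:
Q = ⅗ (Q = 3*(⅕) = ⅗ ≈ 0.60000)
V(z) = 8 - 3*z²/5
c = -12 (c = (8 - ⅗*(-5)²) - 5 = (8 - ⅗*25) - 5 = (8 - 15) - 5 = -7 - 5 = -12)
(c - 1*5)² = (-12 - 1*5)² = (-12 - 5)² = (-17)² = 289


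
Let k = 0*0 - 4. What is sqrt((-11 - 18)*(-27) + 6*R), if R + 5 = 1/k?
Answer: 3*sqrt(334)/2 ≈ 27.414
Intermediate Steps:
k = -4 (k = 0 - 4 = -4)
R = -21/4 (R = -5 + 1/(-4) = -5 - 1/4 = -21/4 ≈ -5.2500)
sqrt((-11 - 18)*(-27) + 6*R) = sqrt((-11 - 18)*(-27) + 6*(-21/4)) = sqrt(-29*(-27) - 63/2) = sqrt(783 - 63/2) = sqrt(1503/2) = 3*sqrt(334)/2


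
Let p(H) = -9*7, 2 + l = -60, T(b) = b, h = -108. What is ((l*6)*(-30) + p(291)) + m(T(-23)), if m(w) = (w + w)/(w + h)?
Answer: 1453753/131 ≈ 11097.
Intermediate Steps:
m(w) = 2*w/(-108 + w) (m(w) = (w + w)/(w - 108) = (2*w)/(-108 + w) = 2*w/(-108 + w))
l = -62 (l = -2 - 60 = -62)
p(H) = -63
((l*6)*(-30) + p(291)) + m(T(-23)) = (-62*6*(-30) - 63) + 2*(-23)/(-108 - 23) = (-372*(-30) - 63) + 2*(-23)/(-131) = (11160 - 63) + 2*(-23)*(-1/131) = 11097 + 46/131 = 1453753/131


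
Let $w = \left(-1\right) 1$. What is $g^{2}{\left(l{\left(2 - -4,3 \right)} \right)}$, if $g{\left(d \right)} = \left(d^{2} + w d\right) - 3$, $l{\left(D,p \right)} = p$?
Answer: $9$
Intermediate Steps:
$w = -1$
$g{\left(d \right)} = -3 + d^{2} - d$ ($g{\left(d \right)} = \left(d^{2} - d\right) - 3 = -3 + d^{2} - d$)
$g^{2}{\left(l{\left(2 - -4,3 \right)} \right)} = \left(-3 + 3^{2} - 3\right)^{2} = \left(-3 + 9 - 3\right)^{2} = 3^{2} = 9$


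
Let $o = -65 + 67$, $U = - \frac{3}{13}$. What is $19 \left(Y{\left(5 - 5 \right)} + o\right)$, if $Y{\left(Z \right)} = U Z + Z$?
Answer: $38$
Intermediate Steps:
$U = - \frac{3}{13}$ ($U = \left(-3\right) \frac{1}{13} = - \frac{3}{13} \approx -0.23077$)
$Y{\left(Z \right)} = \frac{10 Z}{13}$ ($Y{\left(Z \right)} = - \frac{3 Z}{13} + Z = \frac{10 Z}{13}$)
$o = 2$
$19 \left(Y{\left(5 - 5 \right)} + o\right) = 19 \left(\frac{10 \left(5 - 5\right)}{13} + 2\right) = 19 \left(\frac{10}{13} \cdot 0 + 2\right) = 19 \left(0 + 2\right) = 19 \cdot 2 = 38$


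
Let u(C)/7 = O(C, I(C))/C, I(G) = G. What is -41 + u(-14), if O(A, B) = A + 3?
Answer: -71/2 ≈ -35.500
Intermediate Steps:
O(A, B) = 3 + A
u(C) = 7*(3 + C)/C (u(C) = 7*((3 + C)/C) = 7*(3 + C)/C)
-41 + u(-14) = -41 + (7 + 21/(-14)) = -41 + (7 + 21*(-1/14)) = -41 + (7 - 3/2) = -41 + 11/2 = -71/2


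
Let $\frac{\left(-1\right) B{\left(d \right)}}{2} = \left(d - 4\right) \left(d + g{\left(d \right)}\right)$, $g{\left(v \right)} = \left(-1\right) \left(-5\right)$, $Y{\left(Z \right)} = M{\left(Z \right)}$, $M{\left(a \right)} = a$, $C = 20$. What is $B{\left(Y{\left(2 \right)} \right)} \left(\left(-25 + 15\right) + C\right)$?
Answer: $280$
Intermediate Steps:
$Y{\left(Z \right)} = Z$
$g{\left(v \right)} = 5$
$B{\left(d \right)} = - 2 \left(-4 + d\right) \left(5 + d\right)$ ($B{\left(d \right)} = - 2 \left(d - 4\right) \left(d + 5\right) = - 2 \left(-4 + d\right) \left(5 + d\right)$)
$B{\left(Y{\left(2 \right)} \right)} \left(\left(-25 + 15\right) + C\right) = \left(40 - 4 - 2 \cdot 2^{2}\right) \left(\left(-25 + 15\right) + 20\right) = \left(40 - 4 - 8\right) \left(-10 + 20\right) = \left(40 - 4 - 8\right) 10 = 28 \cdot 10 = 280$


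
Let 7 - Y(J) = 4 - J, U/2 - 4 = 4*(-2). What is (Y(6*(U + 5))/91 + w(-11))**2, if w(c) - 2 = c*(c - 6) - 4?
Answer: 282912400/8281 ≈ 34164.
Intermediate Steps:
U = -8 (U = 8 + 2*(4*(-2)) = 8 + 2*(-8) = 8 - 16 = -8)
Y(J) = 3 + J (Y(J) = 7 - (4 - J) = 7 + (-4 + J) = 3 + J)
w(c) = -2 + c*(-6 + c) (w(c) = 2 + (c*(c - 6) - 4) = 2 + (c*(-6 + c) - 4) = 2 + (-4 + c*(-6 + c)) = -2 + c*(-6 + c))
(Y(6*(U + 5))/91 + w(-11))**2 = ((3 + 6*(-8 + 5))/91 + (-2 + (-11)**2 - 6*(-11)))**2 = ((3 + 6*(-3))*(1/91) + (-2 + 121 + 66))**2 = ((3 - 18)*(1/91) + 185)**2 = (-15*1/91 + 185)**2 = (-15/91 + 185)**2 = (16820/91)**2 = 282912400/8281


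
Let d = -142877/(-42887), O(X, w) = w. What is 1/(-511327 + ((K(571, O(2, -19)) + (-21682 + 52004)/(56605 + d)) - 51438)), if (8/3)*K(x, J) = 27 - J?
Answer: -303470189/170777003499373 ≈ -1.7770e-6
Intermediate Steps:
K(x, J) = 81/8 - 3*J/8 (K(x, J) = 3*(27 - J)/8 = 81/8 - 3*J/8)
d = 142877/42887 (d = -142877*(-1/42887) = 142877/42887 ≈ 3.3315)
1/(-511327 + ((K(571, O(2, -19)) + (-21682 + 52004)/(56605 + d)) - 51438)) = 1/(-511327 + (((81/8 - 3/8*(-19)) + (-21682 + 52004)/(56605 + 142877/42887)) - 51438)) = 1/(-511327 + (((81/8 + 57/8) + 30322/(2427761512/42887)) - 51438)) = 1/(-511327 + ((69/4 + 30322*(42887/2427761512)) - 51438)) = 1/(-511327 + ((69/4 + 650209807/1213880756) - 51438)) = 1/(-511327 + (5397413212/303470189 - 51438)) = 1/(-511327 - 15604502168570/303470189) = 1/(-170777003499373/303470189) = -303470189/170777003499373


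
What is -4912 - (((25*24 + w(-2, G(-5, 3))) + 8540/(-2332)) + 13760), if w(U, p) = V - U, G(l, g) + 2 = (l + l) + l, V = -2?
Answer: -11233441/583 ≈ -19268.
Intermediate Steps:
G(l, g) = -2 + 3*l (G(l, g) = -2 + ((l + l) + l) = -2 + (2*l + l) = -2 + 3*l)
w(U, p) = -2 - U
-4912 - (((25*24 + w(-2, G(-5, 3))) + 8540/(-2332)) + 13760) = -4912 - (((25*24 + (-2 - 1*(-2))) + 8540/(-2332)) + 13760) = -4912 - (((600 + (-2 + 2)) + 8540*(-1/2332)) + 13760) = -4912 - (((600 + 0) - 2135/583) + 13760) = -4912 - ((600 - 2135/583) + 13760) = -4912 - (347665/583 + 13760) = -4912 - 1*8369745/583 = -4912 - 8369745/583 = -11233441/583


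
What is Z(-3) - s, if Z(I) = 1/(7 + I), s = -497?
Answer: 1989/4 ≈ 497.25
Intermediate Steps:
Z(-3) - s = 1/(7 - 3) - 1*(-497) = 1/4 + 497 = ¼ + 497 = 1989/4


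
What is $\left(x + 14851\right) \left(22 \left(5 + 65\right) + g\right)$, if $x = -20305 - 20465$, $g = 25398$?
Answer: $-698206022$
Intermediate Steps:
$x = -40770$
$\left(x + 14851\right) \left(22 \left(5 + 65\right) + g\right) = \left(-40770 + 14851\right) \left(22 \left(5 + 65\right) + 25398\right) = - 25919 \left(22 \cdot 70 + 25398\right) = - 25919 \left(1540 + 25398\right) = \left(-25919\right) 26938 = -698206022$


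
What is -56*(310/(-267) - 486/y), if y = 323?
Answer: 12873952/86241 ≈ 149.28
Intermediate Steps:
-56*(310/(-267) - 486/y) = -56*(310/(-267) - 486/323) = -56*(310*(-1/267) - 486*1/323) = -56*(-310/267 - 486/323) = -56*(-229892/86241) = 12873952/86241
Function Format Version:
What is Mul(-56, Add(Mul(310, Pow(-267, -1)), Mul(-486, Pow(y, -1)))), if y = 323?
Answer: Rational(12873952, 86241) ≈ 149.28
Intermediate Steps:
Mul(-56, Add(Mul(310, Pow(-267, -1)), Mul(-486, Pow(y, -1)))) = Mul(-56, Add(Mul(310, Pow(-267, -1)), Mul(-486, Pow(323, -1)))) = Mul(-56, Add(Mul(310, Rational(-1, 267)), Mul(-486, Rational(1, 323)))) = Mul(-56, Add(Rational(-310, 267), Rational(-486, 323))) = Mul(-56, Rational(-229892, 86241)) = Rational(12873952, 86241)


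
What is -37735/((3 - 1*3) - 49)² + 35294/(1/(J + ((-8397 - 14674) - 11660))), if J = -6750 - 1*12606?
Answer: -4583380771513/2401 ≈ -1.9089e+9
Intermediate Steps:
J = -19356 (J = -6750 - 12606 = -19356)
-37735/((3 - 1*3) - 49)² + 35294/(1/(J + ((-8397 - 14674) - 11660))) = -37735/((3 - 1*3) - 49)² + 35294/(1/(-19356 + ((-8397 - 14674) - 11660))) = -37735/((3 - 3) - 49)² + 35294/(1/(-19356 + (-23071 - 11660))) = -37735/(0 - 49)² + 35294/(1/(-19356 - 34731)) = -37735/((-49)²) + 35294/(1/(-54087)) = -37735/2401 + 35294/(-1/54087) = -37735*1/2401 + 35294*(-54087) = -37735/2401 - 1908946578 = -4583380771513/2401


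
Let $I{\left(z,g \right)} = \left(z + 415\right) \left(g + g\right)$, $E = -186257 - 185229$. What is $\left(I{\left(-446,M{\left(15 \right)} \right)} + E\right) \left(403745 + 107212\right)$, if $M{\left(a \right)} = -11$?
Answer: $-189464899428$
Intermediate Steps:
$E = -371486$
$I{\left(z,g \right)} = 2 g \left(415 + z\right)$ ($I{\left(z,g \right)} = \left(415 + z\right) 2 g = 2 g \left(415 + z\right)$)
$\left(I{\left(-446,M{\left(15 \right)} \right)} + E\right) \left(403745 + 107212\right) = \left(2 \left(-11\right) \left(415 - 446\right) - 371486\right) \left(403745 + 107212\right) = \left(2 \left(-11\right) \left(-31\right) - 371486\right) 510957 = \left(682 - 371486\right) 510957 = \left(-370804\right) 510957 = -189464899428$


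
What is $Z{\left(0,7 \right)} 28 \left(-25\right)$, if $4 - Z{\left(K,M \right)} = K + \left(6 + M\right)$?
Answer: $6300$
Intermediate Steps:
$Z{\left(K,M \right)} = -2 - K - M$ ($Z{\left(K,M \right)} = 4 - \left(K + \left(6 + M\right)\right) = 4 - \left(6 + K + M\right) = -2 - K - M$)
$Z{\left(0,7 \right)} 28 \left(-25\right) = \left(-2 - 0 - 7\right) 28 \left(-25\right) = \left(-2 + 0 - 7\right) 28 \left(-25\right) = \left(-9\right) 28 \left(-25\right) = \left(-252\right) \left(-25\right) = 6300$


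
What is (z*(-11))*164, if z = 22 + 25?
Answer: -84788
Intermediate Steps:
z = 47
(z*(-11))*164 = (47*(-11))*164 = -517*164 = -84788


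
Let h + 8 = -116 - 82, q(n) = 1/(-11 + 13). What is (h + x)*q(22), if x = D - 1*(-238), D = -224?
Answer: -96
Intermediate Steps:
q(n) = ½ (q(n) = 1/2 = ½)
x = 14 (x = -224 - 1*(-238) = -224 + 238 = 14)
h = -206 (h = -8 + (-116 - 82) = -8 - 198 = -206)
(h + x)*q(22) = (-206 + 14)*(½) = -192*½ = -96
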